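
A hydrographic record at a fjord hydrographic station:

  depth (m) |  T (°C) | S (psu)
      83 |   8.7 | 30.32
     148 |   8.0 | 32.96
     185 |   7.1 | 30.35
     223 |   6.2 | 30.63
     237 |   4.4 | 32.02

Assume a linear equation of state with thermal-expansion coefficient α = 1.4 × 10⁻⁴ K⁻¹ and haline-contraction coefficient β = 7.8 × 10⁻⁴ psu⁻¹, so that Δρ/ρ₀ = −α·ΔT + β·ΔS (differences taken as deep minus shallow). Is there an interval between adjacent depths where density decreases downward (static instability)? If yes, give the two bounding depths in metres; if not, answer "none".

148–185 m

Evaluate Δρ/ρ₀ = −αΔT + βΔS across each adjacent pair:
  83–148 m: −αΔT+βΔS = −(1.4 × 10⁻⁴)(-0.7)+(7.8 × 10⁻⁴)(+2.64) = 2.2 × 10⁻³ → stable
  148–185 m: −αΔT+βΔS = −(1.4 × 10⁻⁴)(-0.9)+(7.8 × 10⁻⁴)(-2.61) = -1.9 × 10⁻³ → UNSTABLE
  185–223 m: −αΔT+βΔS = −(1.4 × 10⁻⁴)(-0.9)+(7.8 × 10⁻⁴)(+0.28) = 3.4 × 10⁻⁴ → stable
  223–237 m: −αΔT+βΔS = −(1.4 × 10⁻⁴)(-1.8)+(7.8 × 10⁻⁴)(+1.39) = 1.3 × 10⁻³ → stable
The 148–185 m interval has Δρ < 0: lighter water underlies denser water.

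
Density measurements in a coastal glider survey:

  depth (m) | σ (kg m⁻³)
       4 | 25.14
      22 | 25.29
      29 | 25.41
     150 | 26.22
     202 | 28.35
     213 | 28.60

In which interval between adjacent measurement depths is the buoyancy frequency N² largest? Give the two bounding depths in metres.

150–202 m

Compute the density gradient over each adjacent pair:
  4–22 m: Δρ/Δz = 0.15/18 = 8.3 × 10⁻³ kg m⁻⁴
  22–29 m: Δρ/Δz = 0.12/7 = 0.017 kg m⁻⁴
  29–150 m: Δρ/Δz = 0.81/121 = 6.7 × 10⁻³ kg m⁻⁴
  150–202 m: Δρ/Δz = 2.13/52 = 0.041 kg m⁻⁴
  202–213 m: Δρ/Δz = 0.25/11 = 0.023 kg m⁻⁴
The largest gradient is in the 150–202 m interval — the pycnocline.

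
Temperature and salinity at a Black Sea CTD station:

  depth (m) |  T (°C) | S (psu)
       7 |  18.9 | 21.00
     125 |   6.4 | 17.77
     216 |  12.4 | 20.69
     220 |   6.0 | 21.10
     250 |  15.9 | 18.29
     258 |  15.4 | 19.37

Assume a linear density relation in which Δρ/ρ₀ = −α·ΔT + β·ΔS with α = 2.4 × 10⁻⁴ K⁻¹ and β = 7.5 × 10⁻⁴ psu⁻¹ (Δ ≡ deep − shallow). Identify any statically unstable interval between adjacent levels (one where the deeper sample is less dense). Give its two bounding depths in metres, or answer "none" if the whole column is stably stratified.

Evaluate Δρ/ρ₀ = −αΔT + βΔS across each adjacent pair:
  7–125 m: −αΔT+βΔS = −(2.4 × 10⁻⁴)(-12.5)+(7.5 × 10⁻⁴)(-3.23) = 5.8 × 10⁻⁴ → stable
  125–216 m: −αΔT+βΔS = −(2.4 × 10⁻⁴)(+6.0)+(7.5 × 10⁻⁴)(+2.92) = 7.5 × 10⁻⁴ → stable
  216–220 m: −αΔT+βΔS = −(2.4 × 10⁻⁴)(-6.4)+(7.5 × 10⁻⁴)(+0.41) = 1.8 × 10⁻³ → stable
  220–250 m: −αΔT+βΔS = −(2.4 × 10⁻⁴)(+9.9)+(7.5 × 10⁻⁴)(-2.81) = -4.5 × 10⁻³ → UNSTABLE
  250–258 m: −αΔT+βΔS = −(2.4 × 10⁻⁴)(-0.5)+(7.5 × 10⁻⁴)(+1.08) = 9.3 × 10⁻⁴ → stable
The 220–250 m interval has Δρ < 0: lighter water underlies denser water.

220–250 m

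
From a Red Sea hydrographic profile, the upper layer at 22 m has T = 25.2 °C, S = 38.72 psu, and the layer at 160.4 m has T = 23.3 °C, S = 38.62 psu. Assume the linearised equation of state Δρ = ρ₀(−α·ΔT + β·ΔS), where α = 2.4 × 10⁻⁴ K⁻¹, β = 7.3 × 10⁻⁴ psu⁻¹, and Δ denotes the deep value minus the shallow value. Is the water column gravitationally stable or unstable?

stable

ΔT = 23.3 − 25.2 = -1.9 K and ΔS = 38.62 − 38.72 = -0.10 psu (deep − shallow).
−αΔT = 4.56 × 10⁻⁴; βΔS = -7.30 × 10⁻⁵; sum Δρ/ρ₀ = 3.83 × 10⁻⁴.
Δρ/ρ₀ > 0, so Δρ > 0: deeper water is denser → statically stable.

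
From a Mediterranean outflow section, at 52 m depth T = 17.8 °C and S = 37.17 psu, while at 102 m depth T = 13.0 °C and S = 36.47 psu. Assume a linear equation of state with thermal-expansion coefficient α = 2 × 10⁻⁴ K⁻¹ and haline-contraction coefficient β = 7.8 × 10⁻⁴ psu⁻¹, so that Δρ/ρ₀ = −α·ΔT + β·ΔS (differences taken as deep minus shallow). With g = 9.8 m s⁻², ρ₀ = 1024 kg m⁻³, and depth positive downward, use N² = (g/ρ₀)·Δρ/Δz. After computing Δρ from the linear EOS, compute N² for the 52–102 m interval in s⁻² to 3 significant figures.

ΔT = -4.8 K, ΔS = -0.70 psu (deep − shallow).
Δρ/ρ₀ = −αΔT + βΔS = 9.60 × 10⁻⁴ − 5.46 × 10⁻⁴ = 4.14 × 10⁻⁴, so Δρ ≈ 0.4239 kg m⁻³.
N² = (g/ρ₀)·Δρ/Δz = g·(Δρ/ρ₀)/Δz = 9.8 × 4.14 × 10⁻⁴ / 50 = 8.1144 × 10⁻⁵ s⁻² ≈ 8.11 × 10⁻⁵ s⁻².

8.11 × 10⁻⁵ s⁻²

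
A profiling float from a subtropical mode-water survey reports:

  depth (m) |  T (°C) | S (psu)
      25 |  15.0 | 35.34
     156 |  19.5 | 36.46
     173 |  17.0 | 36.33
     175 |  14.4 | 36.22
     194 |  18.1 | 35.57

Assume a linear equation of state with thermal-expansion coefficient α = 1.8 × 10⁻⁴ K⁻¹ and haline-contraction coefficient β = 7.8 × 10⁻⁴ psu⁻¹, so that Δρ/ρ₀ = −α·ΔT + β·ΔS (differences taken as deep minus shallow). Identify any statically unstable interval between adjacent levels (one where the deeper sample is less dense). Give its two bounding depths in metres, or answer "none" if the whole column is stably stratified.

175–194 m

Evaluate Δρ/ρ₀ = −αΔT + βΔS across each adjacent pair:
  25–156 m: −αΔT+βΔS = −(1.8 × 10⁻⁴)(+4.5)+(7.8 × 10⁻⁴)(+1.12) = 6.4 × 10⁻⁵ → stable
  156–173 m: −αΔT+βΔS = −(1.8 × 10⁻⁴)(-2.5)+(7.8 × 10⁻⁴)(-0.13) = 3.5 × 10⁻⁴ → stable
  173–175 m: −αΔT+βΔS = −(1.8 × 10⁻⁴)(-2.6)+(7.8 × 10⁻⁴)(-0.11) = 3.8 × 10⁻⁴ → stable
  175–194 m: −αΔT+βΔS = −(1.8 × 10⁻⁴)(+3.7)+(7.8 × 10⁻⁴)(-0.65) = -1.2 × 10⁻³ → UNSTABLE
The 175–194 m interval has Δρ < 0: lighter water underlies denser water.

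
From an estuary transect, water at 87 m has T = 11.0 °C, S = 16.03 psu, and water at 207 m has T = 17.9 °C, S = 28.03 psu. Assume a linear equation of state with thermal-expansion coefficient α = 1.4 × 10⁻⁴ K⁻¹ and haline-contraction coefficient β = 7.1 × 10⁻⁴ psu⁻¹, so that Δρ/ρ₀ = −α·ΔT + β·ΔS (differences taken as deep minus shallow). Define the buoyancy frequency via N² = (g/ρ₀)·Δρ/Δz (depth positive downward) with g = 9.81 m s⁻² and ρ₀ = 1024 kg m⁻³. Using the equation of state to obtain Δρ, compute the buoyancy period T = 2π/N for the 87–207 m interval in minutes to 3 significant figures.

4.21 min

ΔT = +6.9 K, ΔS = +12.00 psu (deep − shallow).
Δρ/ρ₀ = −αΔT + βΔS = -9.66 × 10⁻⁴ + 8.52 × 10⁻³ = 7.554 × 10⁻³, so Δρ ≈ 7.735 kg m⁻³.
N² = (g/ρ₀)·Δρ/Δz = g·(Δρ/ρ₀)/Δz = 9.81 × 7.554 × 10⁻³ / 120 = 6.1754 × 10⁻⁴ s⁻².
N = √(6.1754 × 10⁻⁴) = 0.024850 rad s⁻¹ → T = 2π/N = 252.84 s = 4.2140 min ≈ 4.21 min.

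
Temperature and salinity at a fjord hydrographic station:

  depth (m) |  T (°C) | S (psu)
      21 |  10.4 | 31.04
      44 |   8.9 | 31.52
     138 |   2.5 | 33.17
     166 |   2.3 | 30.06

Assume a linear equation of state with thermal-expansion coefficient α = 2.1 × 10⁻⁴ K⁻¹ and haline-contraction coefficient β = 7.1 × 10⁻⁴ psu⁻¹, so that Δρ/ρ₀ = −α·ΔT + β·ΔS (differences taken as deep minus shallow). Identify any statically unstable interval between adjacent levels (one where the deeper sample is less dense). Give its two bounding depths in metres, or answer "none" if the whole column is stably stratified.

138–166 m

Evaluate Δρ/ρ₀ = −αΔT + βΔS across each adjacent pair:
  21–44 m: −αΔT+βΔS = −(2.1 × 10⁻⁴)(-1.5)+(7.1 × 10⁻⁴)(+0.48) = 6.6 × 10⁻⁴ → stable
  44–138 m: −αΔT+βΔS = −(2.1 × 10⁻⁴)(-6.4)+(7.1 × 10⁻⁴)(+1.65) = 2.5 × 10⁻³ → stable
  138–166 m: −αΔT+βΔS = −(2.1 × 10⁻⁴)(-0.2)+(7.1 × 10⁻⁴)(-3.11) = -2.2 × 10⁻³ → UNSTABLE
The 138–166 m interval has Δρ < 0: lighter water underlies denser water.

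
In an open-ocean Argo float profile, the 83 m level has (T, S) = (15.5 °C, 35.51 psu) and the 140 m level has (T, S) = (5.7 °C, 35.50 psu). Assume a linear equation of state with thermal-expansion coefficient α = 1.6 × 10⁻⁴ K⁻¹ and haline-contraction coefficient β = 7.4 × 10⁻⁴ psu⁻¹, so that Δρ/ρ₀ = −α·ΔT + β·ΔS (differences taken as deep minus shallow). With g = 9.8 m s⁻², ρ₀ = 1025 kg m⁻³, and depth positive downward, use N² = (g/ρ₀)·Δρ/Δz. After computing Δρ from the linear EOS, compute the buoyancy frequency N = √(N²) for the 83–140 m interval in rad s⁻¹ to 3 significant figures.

0.0164 rad s⁻¹

ΔT = -9.8 K, ΔS = -0.01 psu (deep − shallow).
Δρ/ρ₀ = −αΔT + βΔS = 1.568 × 10⁻³ − 7.40 × 10⁻⁶ = 1.5606 × 10⁻³, so Δρ ≈ 1.600 kg m⁻³.
N² = (g/ρ₀)·Δρ/Δz = g·(Δρ/ρ₀)/Δz = 9.8 × 1.5606 × 10⁻³ / 57 = 2.6831 × 10⁻⁴ s⁻².
N = √(2.6831 × 10⁻⁴) = 0.016380 rad s⁻¹ ≈ 0.0164 rad s⁻¹.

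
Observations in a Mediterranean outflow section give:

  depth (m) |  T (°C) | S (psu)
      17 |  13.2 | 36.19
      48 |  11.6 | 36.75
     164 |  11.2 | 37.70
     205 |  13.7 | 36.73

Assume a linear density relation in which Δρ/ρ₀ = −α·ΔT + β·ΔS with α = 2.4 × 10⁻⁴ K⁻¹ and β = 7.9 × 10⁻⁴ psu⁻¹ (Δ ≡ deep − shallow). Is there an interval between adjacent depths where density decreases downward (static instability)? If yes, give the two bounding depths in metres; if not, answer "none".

164–205 m

Evaluate Δρ/ρ₀ = −αΔT + βΔS across each adjacent pair:
  17–48 m: −αΔT+βΔS = −(2.4 × 10⁻⁴)(-1.6)+(7.9 × 10⁻⁴)(+0.56) = 8.3 × 10⁻⁴ → stable
  48–164 m: −αΔT+βΔS = −(2.4 × 10⁻⁴)(-0.4)+(7.9 × 10⁻⁴)(+0.95) = 8.5 × 10⁻⁴ → stable
  164–205 m: −αΔT+βΔS = −(2.4 × 10⁻⁴)(+2.5)+(7.9 × 10⁻⁴)(-0.97) = -1.4 × 10⁻³ → UNSTABLE
The 164–205 m interval has Δρ < 0: lighter water underlies denser water.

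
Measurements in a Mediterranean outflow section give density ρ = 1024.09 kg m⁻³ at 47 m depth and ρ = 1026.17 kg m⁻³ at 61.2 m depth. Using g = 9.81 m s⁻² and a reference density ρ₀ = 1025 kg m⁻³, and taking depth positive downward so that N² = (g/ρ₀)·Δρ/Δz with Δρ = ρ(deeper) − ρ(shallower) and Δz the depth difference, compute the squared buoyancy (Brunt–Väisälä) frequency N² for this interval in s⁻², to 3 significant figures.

Δρ = 1026.17 − 1024.09 = 2.08 kg m⁻³ over Δz = 61.2 − 47 = 14.2 m.
N² = (9.81/1025) × (2.08/14.2) = 1.4019 × 10⁻³ s⁻² ≈ 1.40 × 10⁻³ s⁻².

1.40 × 10⁻³ s⁻²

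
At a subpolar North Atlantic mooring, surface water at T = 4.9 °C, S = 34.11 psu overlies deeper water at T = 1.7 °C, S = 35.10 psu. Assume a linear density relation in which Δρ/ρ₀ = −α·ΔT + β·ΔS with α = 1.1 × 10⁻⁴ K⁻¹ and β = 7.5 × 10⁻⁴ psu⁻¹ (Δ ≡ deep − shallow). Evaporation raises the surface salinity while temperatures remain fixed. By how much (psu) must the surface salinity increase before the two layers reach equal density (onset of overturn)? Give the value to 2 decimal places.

1.46 psu

Neutral buoyancy requires −α(T_deep − T_surf) + β(S_deep − S_surf′) = 0.
S_surf′ = S_deep − (α/β)·ΔT = 35.10 − (1.1 × 10⁻⁴/7.5 × 10⁻⁴)·(-3.2) = 35.5693 psu.
Increase required: 35.5693 − 34.11 = 1.4593 psu.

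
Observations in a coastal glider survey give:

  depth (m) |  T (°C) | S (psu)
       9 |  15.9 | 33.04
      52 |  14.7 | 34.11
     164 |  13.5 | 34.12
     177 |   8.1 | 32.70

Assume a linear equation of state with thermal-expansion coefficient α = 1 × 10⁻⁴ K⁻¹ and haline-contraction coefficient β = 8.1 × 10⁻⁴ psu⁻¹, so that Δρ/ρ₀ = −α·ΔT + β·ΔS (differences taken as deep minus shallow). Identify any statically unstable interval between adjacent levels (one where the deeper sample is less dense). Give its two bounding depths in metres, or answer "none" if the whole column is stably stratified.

Evaluate Δρ/ρ₀ = −αΔT + βΔS across each adjacent pair:
  9–52 m: −αΔT+βΔS = −(1 × 10⁻⁴)(-1.2)+(8.1 × 10⁻⁴)(+1.07) = 9.9 × 10⁻⁴ → stable
  52–164 m: −αΔT+βΔS = −(1 × 10⁻⁴)(-1.2)+(8.1 × 10⁻⁴)(+0.01) = 1.3 × 10⁻⁴ → stable
  164–177 m: −αΔT+βΔS = −(1 × 10⁻⁴)(-5.4)+(8.1 × 10⁻⁴)(-1.42) = -6.1 × 10⁻⁴ → UNSTABLE
The 164–177 m interval has Δρ < 0: lighter water underlies denser water.

164–177 m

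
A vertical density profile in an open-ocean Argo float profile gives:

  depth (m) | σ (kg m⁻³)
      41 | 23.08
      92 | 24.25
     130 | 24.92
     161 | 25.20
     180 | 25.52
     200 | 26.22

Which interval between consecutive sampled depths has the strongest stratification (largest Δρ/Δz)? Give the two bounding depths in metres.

Compute the density gradient over each adjacent pair:
  41–92 m: Δρ/Δz = 1.17/51 = 0.023 kg m⁻⁴
  92–130 m: Δρ/Δz = 0.67/38 = 0.018 kg m⁻⁴
  130–161 m: Δρ/Δz = 0.28/31 = 9.0 × 10⁻³ kg m⁻⁴
  161–180 m: Δρ/Δz = 0.32/19 = 0.017 kg m⁻⁴
  180–200 m: Δρ/Δz = 0.70/20 = 0.035 kg m⁻⁴
The largest gradient is in the 180–200 m interval — the pycnocline.

180–200 m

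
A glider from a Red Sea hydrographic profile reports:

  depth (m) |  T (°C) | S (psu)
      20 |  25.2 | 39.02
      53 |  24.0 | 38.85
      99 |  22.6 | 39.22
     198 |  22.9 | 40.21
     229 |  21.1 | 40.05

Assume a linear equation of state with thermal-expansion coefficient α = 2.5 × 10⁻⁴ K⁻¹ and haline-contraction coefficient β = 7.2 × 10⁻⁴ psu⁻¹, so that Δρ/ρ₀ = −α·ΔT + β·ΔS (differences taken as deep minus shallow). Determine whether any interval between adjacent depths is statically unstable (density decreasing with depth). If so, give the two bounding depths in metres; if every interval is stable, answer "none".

Evaluate Δρ/ρ₀ = −αΔT + βΔS across each adjacent pair:
  20–53 m: −αΔT+βΔS = −(2.5 × 10⁻⁴)(-1.2)+(7.2 × 10⁻⁴)(-0.17) = 1.8 × 10⁻⁴ → stable
  53–99 m: −αΔT+βΔS = −(2.5 × 10⁻⁴)(-1.4)+(7.2 × 10⁻⁴)(+0.37) = 6.2 × 10⁻⁴ → stable
  99–198 m: −αΔT+βΔS = −(2.5 × 10⁻⁴)(+0.3)+(7.2 × 10⁻⁴)(+0.99) = 6.4 × 10⁻⁴ → stable
  198–229 m: −αΔT+βΔS = −(2.5 × 10⁻⁴)(-1.8)+(7.2 × 10⁻⁴)(-0.16) = 3.3 × 10⁻⁴ → stable
Every interval has Δρ > 0: the column is stably stratified throughout.

none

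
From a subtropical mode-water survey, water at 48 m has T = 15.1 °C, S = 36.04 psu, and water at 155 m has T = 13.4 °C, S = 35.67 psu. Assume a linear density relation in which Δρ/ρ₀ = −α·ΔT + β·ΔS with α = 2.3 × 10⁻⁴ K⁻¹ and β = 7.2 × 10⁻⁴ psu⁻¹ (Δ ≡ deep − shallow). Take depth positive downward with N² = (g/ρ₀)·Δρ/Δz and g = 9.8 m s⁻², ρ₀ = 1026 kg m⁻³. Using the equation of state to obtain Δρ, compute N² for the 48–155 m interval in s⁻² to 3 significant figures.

1.14 × 10⁻⁵ s⁻²

ΔT = -1.7 K, ΔS = -0.37 psu (deep − shallow).
Δρ/ρ₀ = −αΔT + βΔS = 3.91 × 10⁻⁴ − 2.664 × 10⁻⁴ = 1.246 × 10⁻⁴, so Δρ ≈ 0.1278 kg m⁻³.
N² = (g/ρ₀)·Δρ/Δz = g·(Δρ/ρ₀)/Δz = 9.8 × 1.246 × 10⁻⁴ / 107 = 1.1412 × 10⁻⁵ s⁻² ≈ 1.14 × 10⁻⁵ s⁻².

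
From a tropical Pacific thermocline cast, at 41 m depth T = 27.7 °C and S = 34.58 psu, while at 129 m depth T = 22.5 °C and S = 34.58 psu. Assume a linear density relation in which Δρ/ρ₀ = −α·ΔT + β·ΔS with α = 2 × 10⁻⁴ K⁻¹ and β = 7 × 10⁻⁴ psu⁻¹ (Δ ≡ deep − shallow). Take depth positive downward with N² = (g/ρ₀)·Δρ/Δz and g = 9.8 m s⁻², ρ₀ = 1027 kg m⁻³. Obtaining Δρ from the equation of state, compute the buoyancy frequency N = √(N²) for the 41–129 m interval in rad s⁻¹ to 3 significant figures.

ΔT = -5.2 K, ΔS = +0.00 psu (deep − shallow).
Δρ/ρ₀ = −αΔT + βΔS = 1.04 × 10⁻³ + 0 = 1.04 × 10⁻³, so Δρ ≈ 1.068 kg m⁻³.
N² = (g/ρ₀)·Δρ/Δz = g·(Δρ/ρ₀)/Δz = 9.8 × 1.04 × 10⁻³ / 88 = 1.1582 × 10⁻⁴ s⁻².
N = √(1.1582 × 10⁻⁴) = 0.010762 rad s⁻¹ ≈ 0.0108 rad s⁻¹.

0.0108 rad s⁻¹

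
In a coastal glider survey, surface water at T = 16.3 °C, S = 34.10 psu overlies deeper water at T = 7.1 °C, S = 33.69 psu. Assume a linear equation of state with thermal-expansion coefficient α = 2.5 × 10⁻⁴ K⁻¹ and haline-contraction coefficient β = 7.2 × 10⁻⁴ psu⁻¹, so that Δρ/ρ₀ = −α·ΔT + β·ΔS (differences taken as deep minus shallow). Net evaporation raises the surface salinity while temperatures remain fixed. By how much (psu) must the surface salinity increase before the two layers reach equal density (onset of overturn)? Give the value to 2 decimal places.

Neutral buoyancy requires −α(T_deep − T_surf) + β(S_deep − S_surf′) = 0.
S_surf′ = S_deep − (α/β)·ΔT = 33.69 − (2.5 × 10⁻⁴/7.2 × 10⁻⁴)·(-9.2) = 36.8844 psu.
Increase required: 36.8844 − 34.10 = 2.7844 psu.

2.78 psu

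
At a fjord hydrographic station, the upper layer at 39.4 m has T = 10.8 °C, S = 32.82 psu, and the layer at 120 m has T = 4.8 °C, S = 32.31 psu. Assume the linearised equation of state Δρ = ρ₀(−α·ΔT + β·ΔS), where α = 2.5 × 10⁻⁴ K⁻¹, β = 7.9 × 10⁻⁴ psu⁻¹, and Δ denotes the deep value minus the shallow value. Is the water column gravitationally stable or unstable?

stable

ΔT = 4.8 − 10.8 = -6.0 K and ΔS = 32.31 − 32.82 = -0.51 psu (deep − shallow).
−αΔT = 1.50 × 10⁻³; βΔS = -4.029 × 10⁻⁴; sum Δρ/ρ₀ = 1.0971 × 10⁻³.
Δρ/ρ₀ > 0, so Δρ > 0: deeper water is denser → statically stable.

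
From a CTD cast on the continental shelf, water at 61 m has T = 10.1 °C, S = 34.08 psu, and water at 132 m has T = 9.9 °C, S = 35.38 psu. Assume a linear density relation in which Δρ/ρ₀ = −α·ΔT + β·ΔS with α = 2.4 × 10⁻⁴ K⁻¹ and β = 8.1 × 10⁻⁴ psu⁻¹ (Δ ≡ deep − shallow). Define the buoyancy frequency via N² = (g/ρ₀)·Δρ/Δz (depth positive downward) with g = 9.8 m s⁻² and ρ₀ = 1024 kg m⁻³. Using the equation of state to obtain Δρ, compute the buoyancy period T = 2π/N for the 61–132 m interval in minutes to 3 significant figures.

8.49 min

ΔT = -0.2 K, ΔS = +1.30 psu (deep − shallow).
Δρ/ρ₀ = −αΔT + βΔS = 4.80 × 10⁻⁵ + 1.053 × 10⁻³ = 1.101 × 10⁻³, so Δρ ≈ 1.127 kg m⁻³.
N² = (g/ρ₀)·Δρ/Δz = g·(Δρ/ρ₀)/Δz = 9.8 × 1.101 × 10⁻³ / 71 = 1.5197 × 10⁻⁴ s⁻².
N = √(1.5197 × 10⁻⁴) = 0.012328 rad s⁻¹ → T = 2π/N = 509.67 s = 8.4945 min ≈ 8.49 min.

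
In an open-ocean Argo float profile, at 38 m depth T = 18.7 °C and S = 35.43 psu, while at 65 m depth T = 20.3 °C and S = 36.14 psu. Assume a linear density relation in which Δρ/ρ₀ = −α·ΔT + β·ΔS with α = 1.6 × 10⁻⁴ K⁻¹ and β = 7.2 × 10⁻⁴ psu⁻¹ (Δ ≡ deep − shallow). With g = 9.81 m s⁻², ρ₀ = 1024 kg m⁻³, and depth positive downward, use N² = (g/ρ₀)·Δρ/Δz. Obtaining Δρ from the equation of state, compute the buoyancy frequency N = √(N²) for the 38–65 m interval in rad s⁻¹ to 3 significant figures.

ΔT = +1.6 K, ΔS = +0.71 psu (deep − shallow).
Δρ/ρ₀ = −αΔT + βΔS = -2.56 × 10⁻⁴ + 5.112 × 10⁻⁴ = 2.552 × 10⁻⁴, so Δρ ≈ 0.2613 kg m⁻³.
N² = (g/ρ₀)·Δρ/Δz = g·(Δρ/ρ₀)/Δz = 9.81 × 2.552 × 10⁻⁴ / 27 = 9.2723 × 10⁻⁵ s⁻².
N = √(9.2723 × 10⁻⁵) = 9.6293 × 10⁻³ rad s⁻¹ ≈ 9.63 × 10⁻³ rad s⁻¹.

9.63 × 10⁻³ rad s⁻¹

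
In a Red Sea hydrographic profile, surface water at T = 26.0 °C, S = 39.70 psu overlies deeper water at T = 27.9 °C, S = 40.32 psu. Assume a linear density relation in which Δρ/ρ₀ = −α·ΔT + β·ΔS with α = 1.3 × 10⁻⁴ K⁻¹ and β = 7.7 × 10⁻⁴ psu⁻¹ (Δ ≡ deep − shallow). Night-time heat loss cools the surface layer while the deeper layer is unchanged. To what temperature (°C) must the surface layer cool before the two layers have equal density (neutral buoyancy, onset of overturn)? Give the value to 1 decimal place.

Neutral buoyancy requires Δρ = 0, i.e. −α(T_deep − T_surf′) + β(S_deep − S_surf) = 0.
T_surf′ = T_deep − (β/α)·ΔS = 27.9 − (7.7 × 10⁻⁴/1.3 × 10⁻⁴)·(+0.62) = 24.228 °C.
Cooling required: 26.0 − (24.228) = 1.772 °C.

24.2 °C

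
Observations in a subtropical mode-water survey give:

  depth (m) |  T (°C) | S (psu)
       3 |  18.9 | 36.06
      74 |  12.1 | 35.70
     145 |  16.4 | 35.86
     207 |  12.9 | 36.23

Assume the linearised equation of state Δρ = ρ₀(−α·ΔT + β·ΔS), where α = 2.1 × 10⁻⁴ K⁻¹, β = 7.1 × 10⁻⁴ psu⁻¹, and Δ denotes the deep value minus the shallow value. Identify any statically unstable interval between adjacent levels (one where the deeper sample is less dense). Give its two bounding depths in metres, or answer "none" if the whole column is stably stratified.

74–145 m

Evaluate Δρ/ρ₀ = −αΔT + βΔS across each adjacent pair:
  3–74 m: −αΔT+βΔS = −(2.1 × 10⁻⁴)(-6.8)+(7.1 × 10⁻⁴)(-0.36) = 1.2 × 10⁻³ → stable
  74–145 m: −αΔT+βΔS = −(2.1 × 10⁻⁴)(+4.3)+(7.1 × 10⁻⁴)(+0.16) = -7.9 × 10⁻⁴ → UNSTABLE
  145–207 m: −αΔT+βΔS = −(2.1 × 10⁻⁴)(-3.5)+(7.1 × 10⁻⁴)(+0.37) = 1.0 × 10⁻³ → stable
The 74–145 m interval has Δρ < 0: lighter water underlies denser water.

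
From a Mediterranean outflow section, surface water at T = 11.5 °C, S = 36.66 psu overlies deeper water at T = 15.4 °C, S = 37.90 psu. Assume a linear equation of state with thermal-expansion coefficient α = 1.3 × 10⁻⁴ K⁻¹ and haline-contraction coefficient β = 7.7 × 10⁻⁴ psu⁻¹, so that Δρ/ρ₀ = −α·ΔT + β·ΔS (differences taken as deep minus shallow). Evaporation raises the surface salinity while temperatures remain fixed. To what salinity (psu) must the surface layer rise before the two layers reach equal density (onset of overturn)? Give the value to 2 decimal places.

37.24 psu

Neutral buoyancy requires −α(T_deep − T_surf) + β(S_deep − S_surf′) = 0.
S_surf′ = S_deep − (α/β)·ΔT = 37.90 − (1.3 × 10⁻⁴/7.7 × 10⁻⁴)·(+3.9) = 37.2416 psu.
Increase required: 37.2416 − 36.66 = 0.5816 psu.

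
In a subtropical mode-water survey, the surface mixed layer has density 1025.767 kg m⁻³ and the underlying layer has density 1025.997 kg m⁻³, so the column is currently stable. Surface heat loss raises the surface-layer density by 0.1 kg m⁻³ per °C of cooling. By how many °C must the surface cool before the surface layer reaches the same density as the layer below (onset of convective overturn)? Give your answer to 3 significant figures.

Density deficit of the surface layer: 1025.997 − 1025.767 = 0.23 kg m⁻³.
Required change = 0.23 / 0.1 = 2.30 °C.

2.30 °C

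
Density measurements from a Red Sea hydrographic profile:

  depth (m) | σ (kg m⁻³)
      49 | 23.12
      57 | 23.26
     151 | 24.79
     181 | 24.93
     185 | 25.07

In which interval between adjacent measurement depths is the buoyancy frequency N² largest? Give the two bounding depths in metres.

181–185 m

Compute the density gradient over each adjacent pair:
  49–57 m: Δρ/Δz = 0.14/8 = 0.018 kg m⁻⁴
  57–151 m: Δρ/Δz = 1.53/94 = 0.016 kg m⁻⁴
  151–181 m: Δρ/Δz = 0.14/30 = 4.7 × 10⁻³ kg m⁻⁴
  181–185 m: Δρ/Δz = 0.14/4 = 0.035 kg m⁻⁴
The largest gradient is in the 181–185 m interval — the pycnocline.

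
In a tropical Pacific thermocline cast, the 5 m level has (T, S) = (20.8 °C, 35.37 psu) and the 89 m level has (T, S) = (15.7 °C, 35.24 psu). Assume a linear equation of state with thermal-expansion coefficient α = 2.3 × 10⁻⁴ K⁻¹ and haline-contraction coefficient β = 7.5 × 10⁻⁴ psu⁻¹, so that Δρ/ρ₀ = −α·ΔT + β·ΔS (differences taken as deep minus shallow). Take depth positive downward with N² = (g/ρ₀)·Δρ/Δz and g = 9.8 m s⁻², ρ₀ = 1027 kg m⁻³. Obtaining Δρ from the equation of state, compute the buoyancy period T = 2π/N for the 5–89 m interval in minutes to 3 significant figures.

ΔT = -5.1 K, ΔS = -0.13 psu (deep − shallow).
Δρ/ρ₀ = −αΔT + βΔS = 1.173 × 10⁻³ − 9.75 × 10⁻⁵ = 1.0755 × 10⁻³, so Δρ ≈ 1.105 kg m⁻³.
N² = (g/ρ₀)·Δρ/Δz = g·(Δρ/ρ₀)/Δz = 9.8 × 1.0755 × 10⁻³ / 84 = 1.2548 × 10⁻⁴ s⁻².
N = √(1.2548 × 10⁻⁴) = 0.011202 rad s⁻¹ → T = 2π/N = 560.90 s = 9.3483 min ≈ 9.35 min.

9.35 min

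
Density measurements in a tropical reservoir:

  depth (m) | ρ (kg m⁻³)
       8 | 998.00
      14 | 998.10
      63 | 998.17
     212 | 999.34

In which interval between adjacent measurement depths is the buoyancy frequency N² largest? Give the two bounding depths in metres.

Compute the density gradient over each adjacent pair:
  8–14 m: Δρ/Δz = 0.10/6 = 0.017 kg m⁻⁴
  14–63 m: Δρ/Δz = 0.07/49 = 1.4 × 10⁻³ kg m⁻⁴
  63–212 m: Δρ/Δz = 1.17/149 = 7.9 × 10⁻³ kg m⁻⁴
The largest gradient is in the 8–14 m interval — the pycnocline.

8–14 m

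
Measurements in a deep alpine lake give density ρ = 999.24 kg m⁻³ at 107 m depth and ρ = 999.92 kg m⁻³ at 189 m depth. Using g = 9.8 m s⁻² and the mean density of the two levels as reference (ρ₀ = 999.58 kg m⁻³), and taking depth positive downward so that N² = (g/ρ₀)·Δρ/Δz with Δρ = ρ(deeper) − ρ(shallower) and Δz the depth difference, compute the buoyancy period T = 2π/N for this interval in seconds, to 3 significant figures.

697 s

Δρ = 999.92 − 999.24 = 0.68 kg m⁻³ over Δz = 189 − 107 = 82 m.
N² = (9.8/999.58) × (0.68/82) = 8.1302 × 10⁻⁵ s⁻².
N = √(8.1302 × 10⁻⁵) = 9.0168 × 10⁻³ rad s⁻¹, so T = 2π/N = 696.83 s ≈ 697 s.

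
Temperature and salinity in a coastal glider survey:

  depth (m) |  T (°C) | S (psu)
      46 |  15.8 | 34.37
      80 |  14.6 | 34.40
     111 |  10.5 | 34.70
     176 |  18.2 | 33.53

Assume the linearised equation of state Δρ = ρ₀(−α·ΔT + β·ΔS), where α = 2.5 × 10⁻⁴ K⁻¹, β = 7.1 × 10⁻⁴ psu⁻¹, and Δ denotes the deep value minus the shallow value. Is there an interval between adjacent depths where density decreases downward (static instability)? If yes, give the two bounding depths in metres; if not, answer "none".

111–176 m

Evaluate Δρ/ρ₀ = −αΔT + βΔS across each adjacent pair:
  46–80 m: −αΔT+βΔS = −(2.5 × 10⁻⁴)(-1.2)+(7.1 × 10⁻⁴)(+0.03) = 3.2 × 10⁻⁴ → stable
  80–111 m: −αΔT+βΔS = −(2.5 × 10⁻⁴)(-4.1)+(7.1 × 10⁻⁴)(+0.30) = 1.2 × 10⁻³ → stable
  111–176 m: −αΔT+βΔS = −(2.5 × 10⁻⁴)(+7.7)+(7.1 × 10⁻⁴)(-1.17) = -2.8 × 10⁻³ → UNSTABLE
The 111–176 m interval has Δρ < 0: lighter water underlies denser water.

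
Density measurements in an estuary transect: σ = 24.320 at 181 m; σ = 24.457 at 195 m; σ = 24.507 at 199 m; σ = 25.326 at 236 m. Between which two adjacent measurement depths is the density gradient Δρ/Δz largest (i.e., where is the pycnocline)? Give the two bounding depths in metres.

199–236 m

Compute the density gradient over each adjacent pair:
  181–195 m: Δρ/Δz = 0.137/14 = 9.8 × 10⁻³ kg m⁻⁴
  195–199 m: Δρ/Δz = 0.050/4 = 0.013 kg m⁻⁴
  199–236 m: Δρ/Δz = 0.819/37 = 0.022 kg m⁻⁴
The largest gradient is in the 199–236 m interval — the pycnocline.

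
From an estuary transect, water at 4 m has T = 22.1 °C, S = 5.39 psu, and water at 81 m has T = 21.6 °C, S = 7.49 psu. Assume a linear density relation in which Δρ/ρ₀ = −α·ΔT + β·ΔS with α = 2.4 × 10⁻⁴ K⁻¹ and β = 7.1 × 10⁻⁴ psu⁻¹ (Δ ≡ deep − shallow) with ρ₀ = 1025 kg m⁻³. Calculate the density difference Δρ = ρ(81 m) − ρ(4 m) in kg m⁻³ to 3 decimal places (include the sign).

ΔT = -0.5 K, ΔS = +2.10 psu (deep − shallow).
Δρ/ρ₀ = −(2.4 × 10⁻⁴)(-0.5) + (7.1 × 10⁻⁴)(+2.10) = 1.611 × 10⁻³.
Δρ = 1025 × (1.611 × 10⁻³) = +1.651 kg m⁻³.
Positive Δρ: denser below, stable.

+1.651 kg m⁻³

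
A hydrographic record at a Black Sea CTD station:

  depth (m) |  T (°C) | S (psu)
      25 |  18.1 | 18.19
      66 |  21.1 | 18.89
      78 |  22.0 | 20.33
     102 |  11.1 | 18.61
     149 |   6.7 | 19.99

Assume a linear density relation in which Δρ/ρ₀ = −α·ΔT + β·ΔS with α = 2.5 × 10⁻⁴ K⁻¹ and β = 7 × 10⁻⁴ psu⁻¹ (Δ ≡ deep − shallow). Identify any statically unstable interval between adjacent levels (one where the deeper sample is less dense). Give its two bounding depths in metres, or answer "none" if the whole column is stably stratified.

25–66 m

Evaluate Δρ/ρ₀ = −αΔT + βΔS across each adjacent pair:
  25–66 m: −αΔT+βΔS = −(2.5 × 10⁻⁴)(+3.0)+(7 × 10⁻⁴)(+0.70) = -2.6 × 10⁻⁴ → UNSTABLE
  66–78 m: −αΔT+βΔS = −(2.5 × 10⁻⁴)(+0.9)+(7 × 10⁻⁴)(+1.44) = 7.8 × 10⁻⁴ → stable
  78–102 m: −αΔT+βΔS = −(2.5 × 10⁻⁴)(-10.9)+(7 × 10⁻⁴)(-1.72) = 1.5 × 10⁻³ → stable
  102–149 m: −αΔT+βΔS = −(2.5 × 10⁻⁴)(-4.4)+(7 × 10⁻⁴)(+1.38) = 2.1 × 10⁻³ → stable
The 25–66 m interval has Δρ < 0: lighter water underlies denser water.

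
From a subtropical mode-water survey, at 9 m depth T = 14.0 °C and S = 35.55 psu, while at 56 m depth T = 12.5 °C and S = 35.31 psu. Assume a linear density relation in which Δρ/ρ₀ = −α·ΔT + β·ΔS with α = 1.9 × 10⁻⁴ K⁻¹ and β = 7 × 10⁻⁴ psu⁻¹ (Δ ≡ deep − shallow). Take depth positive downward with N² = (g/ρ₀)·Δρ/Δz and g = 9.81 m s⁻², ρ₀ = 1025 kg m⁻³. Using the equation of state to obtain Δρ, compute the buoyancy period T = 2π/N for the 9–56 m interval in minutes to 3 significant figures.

ΔT = -1.5 K, ΔS = -0.24 psu (deep − shallow).
Δρ/ρ₀ = −αΔT + βΔS = 2.85 × 10⁻⁴ − 1.68 × 10⁻⁴ = 1.17 × 10⁻⁴, so Δρ ≈ 0.1199 kg m⁻³.
N² = (g/ρ₀)·Δρ/Δz = g·(Δρ/ρ₀)/Δz = 9.81 × 1.17 × 10⁻⁴ / 47 = 2.4421 × 10⁻⁵ s⁻².
N = √(2.4421 × 10⁻⁵) = 4.9418 × 10⁻³ rad s⁻¹ → T = 2π/N = 1.2714 × 10³ s = 21.190 min ≈ 21.2 min.

21.2 min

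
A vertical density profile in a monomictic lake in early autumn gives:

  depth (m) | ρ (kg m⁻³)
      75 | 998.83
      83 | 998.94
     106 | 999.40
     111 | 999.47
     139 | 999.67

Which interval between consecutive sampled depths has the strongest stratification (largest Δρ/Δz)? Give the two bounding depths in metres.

83–106 m

Compute the density gradient over each adjacent pair:
  75–83 m: Δρ/Δz = 0.11/8 = 0.014 kg m⁻⁴
  83–106 m: Δρ/Δz = 0.46/23 = 0.020 kg m⁻⁴
  106–111 m: Δρ/Δz = 0.07/5 = 0.014 kg m⁻⁴
  111–139 m: Δρ/Δz = 0.20/28 = 7.1 × 10⁻³ kg m⁻⁴
The largest gradient is in the 83–106 m interval — the pycnocline.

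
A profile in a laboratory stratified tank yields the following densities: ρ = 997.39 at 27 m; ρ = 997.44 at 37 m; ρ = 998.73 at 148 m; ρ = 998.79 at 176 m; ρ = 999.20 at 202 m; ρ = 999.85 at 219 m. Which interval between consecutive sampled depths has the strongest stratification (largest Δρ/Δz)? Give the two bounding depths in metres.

202–219 m

Compute the density gradient over each adjacent pair:
  27–37 m: Δρ/Δz = 0.05/10 = 5.0 × 10⁻³ kg m⁻⁴
  37–148 m: Δρ/Δz = 1.29/111 = 0.012 kg m⁻⁴
  148–176 m: Δρ/Δz = 0.06/28 = 2.1 × 10⁻³ kg m⁻⁴
  176–202 m: Δρ/Δz = 0.41/26 = 0.016 kg m⁻⁴
  202–219 m: Δρ/Δz = 0.65/17 = 0.038 kg m⁻⁴
The largest gradient is in the 202–219 m interval — the pycnocline.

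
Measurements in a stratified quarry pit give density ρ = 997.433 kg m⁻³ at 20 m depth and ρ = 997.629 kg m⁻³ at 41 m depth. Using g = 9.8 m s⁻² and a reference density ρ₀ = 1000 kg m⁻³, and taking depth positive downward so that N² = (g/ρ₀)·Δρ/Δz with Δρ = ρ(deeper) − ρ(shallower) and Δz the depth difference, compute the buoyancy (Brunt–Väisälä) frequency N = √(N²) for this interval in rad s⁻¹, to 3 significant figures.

9.56 × 10⁻³ rad s⁻¹

Δρ = 997.629 − 997.433 = 0.196 kg m⁻³ over Δz = 41 − 20 = 21 m.
N² = (9.8/1000) × (0.196/21) = 9.1467 × 10⁻⁵ s⁻².
N = √(9.1467 × 10⁻⁵) = 9.5638 × 10⁻³ rad s⁻¹ ≈ 9.56 × 10⁻³ rad s⁻¹.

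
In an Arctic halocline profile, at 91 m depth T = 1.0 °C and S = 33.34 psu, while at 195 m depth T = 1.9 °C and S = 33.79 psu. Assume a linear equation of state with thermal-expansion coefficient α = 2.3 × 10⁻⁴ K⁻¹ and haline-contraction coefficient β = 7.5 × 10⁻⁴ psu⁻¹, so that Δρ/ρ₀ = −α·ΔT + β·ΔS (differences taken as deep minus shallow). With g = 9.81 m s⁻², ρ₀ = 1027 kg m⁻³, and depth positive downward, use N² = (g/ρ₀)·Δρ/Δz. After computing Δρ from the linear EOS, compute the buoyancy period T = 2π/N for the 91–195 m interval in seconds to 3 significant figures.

1.79 × 10³ s

ΔT = +0.9 K, ΔS = +0.45 psu (deep − shallow).
Δρ/ρ₀ = −αΔT + βΔS = -2.07 × 10⁻⁴ + 3.375 × 10⁻⁴ = 1.305 × 10⁻⁴, so Δρ ≈ 0.1340 kg m⁻³.
N² = (g/ρ₀)·Δρ/Δz = g·(Δρ/ρ₀)/Δz = 9.81 × 1.305 × 10⁻⁴ / 104 = 1.2310 × 10⁻⁵ s⁻².
N = √(1.2310 × 10⁻⁵) = 3.5086 × 10⁻³ rad s⁻¹ → T = 2π/N = 1.7908 × 10³ s ≈ 1.79 × 10³ s.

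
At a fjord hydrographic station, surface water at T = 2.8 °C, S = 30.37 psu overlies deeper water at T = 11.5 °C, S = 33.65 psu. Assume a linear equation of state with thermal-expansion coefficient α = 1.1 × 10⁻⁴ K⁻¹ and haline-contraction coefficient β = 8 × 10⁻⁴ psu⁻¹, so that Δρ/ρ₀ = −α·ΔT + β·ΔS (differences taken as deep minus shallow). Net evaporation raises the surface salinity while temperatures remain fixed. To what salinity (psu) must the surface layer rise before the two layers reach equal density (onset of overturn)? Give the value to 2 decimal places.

32.45 psu

Neutral buoyancy requires −α(T_deep − T_surf) + β(S_deep − S_surf′) = 0.
S_surf′ = S_deep − (α/β)·ΔT = 33.65 − (1.1 × 10⁻⁴/8 × 10⁻⁴)·(+8.7) = 32.4537 psu.
Increase required: 32.4537 − 30.37 = 2.0837 psu.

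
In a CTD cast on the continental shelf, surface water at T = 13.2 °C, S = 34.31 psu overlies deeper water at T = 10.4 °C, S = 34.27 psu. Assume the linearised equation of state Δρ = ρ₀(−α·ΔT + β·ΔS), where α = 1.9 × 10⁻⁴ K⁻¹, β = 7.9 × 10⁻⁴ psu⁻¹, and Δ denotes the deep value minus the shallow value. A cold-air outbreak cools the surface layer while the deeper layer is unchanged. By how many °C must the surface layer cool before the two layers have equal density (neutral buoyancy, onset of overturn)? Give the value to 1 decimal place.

2.6 °C

Neutral buoyancy requires Δρ = 0, i.e. −α(T_deep − T_surf′) + β(S_deep − S_surf) = 0.
T_surf′ = T_deep − (β/α)·ΔS = 10.4 − (7.9 × 10⁻⁴/1.9 × 10⁻⁴)·(-0.04) = 10.566 °C.
Cooling required: 13.2 − (10.566) = 2.634 °C.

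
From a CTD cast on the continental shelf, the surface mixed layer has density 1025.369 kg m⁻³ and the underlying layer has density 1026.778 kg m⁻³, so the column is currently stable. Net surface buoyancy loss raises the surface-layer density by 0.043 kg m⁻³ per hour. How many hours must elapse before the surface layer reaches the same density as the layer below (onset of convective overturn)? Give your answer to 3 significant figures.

Density deficit of the surface layer: 1026.778 − 1025.369 = 1.409 kg m⁻³.
Required change = 1.409 / 0.043 = 32.8 hours.

32.8 hours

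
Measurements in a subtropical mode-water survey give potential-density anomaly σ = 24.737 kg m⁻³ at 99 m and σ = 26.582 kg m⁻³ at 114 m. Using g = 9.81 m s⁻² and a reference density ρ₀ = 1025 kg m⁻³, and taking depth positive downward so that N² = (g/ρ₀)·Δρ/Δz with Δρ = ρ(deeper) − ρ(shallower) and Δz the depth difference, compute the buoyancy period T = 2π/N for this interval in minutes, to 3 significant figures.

Δρ = 1026.582 − 1024.737 = 1.845 kg m⁻³ over Δz = 114 − 99 = 15 m.
N² = (9.81/1025) × (1.845/15) = 1.1772 × 10⁻³ s⁻².
N = √(1.1772 × 10⁻³) = 0.034310 rad s⁻¹, so T = 2π/N = 183.13 s = 3.0522 min ≈ 3.05 min.

3.05 min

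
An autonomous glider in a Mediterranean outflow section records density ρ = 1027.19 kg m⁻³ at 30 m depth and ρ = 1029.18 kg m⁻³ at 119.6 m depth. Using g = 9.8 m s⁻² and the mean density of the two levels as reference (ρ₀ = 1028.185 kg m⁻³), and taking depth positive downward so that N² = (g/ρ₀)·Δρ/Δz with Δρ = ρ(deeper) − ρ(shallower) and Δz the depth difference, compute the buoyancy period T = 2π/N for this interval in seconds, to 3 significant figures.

432 s

Δρ = 1029.18 − 1027.19 = 1.99 kg m⁻³ over Δz = 119.6 − 30 = 89.6 m.
N² = (9.8/1028.185) × (1.99/89.6) = 2.1169 × 10⁻⁴ s⁻².
N = √(2.1169 × 10⁻⁴) = 0.014550 rad s⁻¹, so T = 2π/N = 431.83 s ≈ 432 s.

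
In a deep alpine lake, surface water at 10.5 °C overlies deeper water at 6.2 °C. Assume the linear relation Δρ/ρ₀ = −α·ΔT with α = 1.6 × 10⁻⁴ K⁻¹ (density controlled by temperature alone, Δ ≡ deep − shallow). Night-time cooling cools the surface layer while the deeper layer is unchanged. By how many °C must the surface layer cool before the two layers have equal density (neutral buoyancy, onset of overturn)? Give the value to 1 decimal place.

With temperature the only control, equal density requires T_surf′ = T_deep.
T_surf′ = 6.2 °C.
Cooling required: 10.5 − 6.2 = 4.3 °C.

4.3 °C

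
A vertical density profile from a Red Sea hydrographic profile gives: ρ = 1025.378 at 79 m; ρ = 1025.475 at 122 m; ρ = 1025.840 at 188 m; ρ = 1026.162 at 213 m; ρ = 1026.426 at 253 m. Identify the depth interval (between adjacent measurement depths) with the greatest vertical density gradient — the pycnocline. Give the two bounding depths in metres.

188–213 m

Compute the density gradient over each adjacent pair:
  79–122 m: Δρ/Δz = 0.097/43 = 2.3 × 10⁻³ kg m⁻⁴
  122–188 m: Δρ/Δz = 0.365/66 = 5.5 × 10⁻³ kg m⁻⁴
  188–213 m: Δρ/Δz = 0.322/25 = 0.013 kg m⁻⁴
  213–253 m: Δρ/Δz = 0.264/40 = 6.6 × 10⁻³ kg m⁻⁴
The largest gradient is in the 188–213 m interval — the pycnocline.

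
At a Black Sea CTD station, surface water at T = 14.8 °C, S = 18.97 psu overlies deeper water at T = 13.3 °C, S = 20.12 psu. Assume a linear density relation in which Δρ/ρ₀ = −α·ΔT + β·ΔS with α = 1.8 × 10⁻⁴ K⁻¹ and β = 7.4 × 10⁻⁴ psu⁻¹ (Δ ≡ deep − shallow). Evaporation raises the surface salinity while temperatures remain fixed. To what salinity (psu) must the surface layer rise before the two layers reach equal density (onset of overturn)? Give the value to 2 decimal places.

20.48 psu

Neutral buoyancy requires −α(T_deep − T_surf) + β(S_deep − S_surf′) = 0.
S_surf′ = S_deep − (α/β)·ΔT = 20.12 − (1.8 × 10⁻⁴/7.4 × 10⁻⁴)·(-1.5) = 20.4849 psu.
Increase required: 20.4849 − 18.97 = 1.5149 psu.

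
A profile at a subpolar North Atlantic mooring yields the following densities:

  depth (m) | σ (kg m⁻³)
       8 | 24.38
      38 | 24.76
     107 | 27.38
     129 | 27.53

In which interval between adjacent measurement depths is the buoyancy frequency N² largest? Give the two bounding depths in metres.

Compute the density gradient over each adjacent pair:
  8–38 m: Δρ/Δz = 0.38/30 = 0.013 kg m⁻⁴
  38–107 m: Δρ/Δz = 2.62/69 = 0.038 kg m⁻⁴
  107–129 m: Δρ/Δz = 0.15/22 = 6.8 × 10⁻³ kg m⁻⁴
The largest gradient is in the 38–107 m interval — the pycnocline.

38–107 m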